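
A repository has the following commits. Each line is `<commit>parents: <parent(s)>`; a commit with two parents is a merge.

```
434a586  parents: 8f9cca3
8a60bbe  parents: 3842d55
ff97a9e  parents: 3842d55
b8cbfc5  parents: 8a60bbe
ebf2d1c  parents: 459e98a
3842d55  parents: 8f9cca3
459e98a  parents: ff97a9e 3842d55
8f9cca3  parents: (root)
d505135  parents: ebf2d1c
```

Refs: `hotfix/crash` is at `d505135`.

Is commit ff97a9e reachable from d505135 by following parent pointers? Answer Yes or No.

Ancestors of d505135 (commits reachable by following parents): {3842d55, 459e98a, 8f9cca3, d505135, ebf2d1c, ff97a9e}.
ff97a9e is in that set, so it is an ancestor of d505135.

Yes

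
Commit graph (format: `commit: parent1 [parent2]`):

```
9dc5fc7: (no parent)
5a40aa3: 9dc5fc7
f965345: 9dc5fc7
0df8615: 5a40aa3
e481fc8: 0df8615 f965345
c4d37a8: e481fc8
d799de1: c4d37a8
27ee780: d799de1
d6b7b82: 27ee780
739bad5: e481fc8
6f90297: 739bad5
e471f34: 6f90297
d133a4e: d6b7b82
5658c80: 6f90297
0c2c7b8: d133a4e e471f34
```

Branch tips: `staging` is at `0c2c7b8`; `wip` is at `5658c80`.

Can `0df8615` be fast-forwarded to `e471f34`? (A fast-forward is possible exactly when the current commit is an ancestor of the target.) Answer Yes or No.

Yes

A fast-forward from 0df8615 to e471f34 is possible iff 0df8615 is an ancestor of e471f34.
Ancestors of e471f34: {0df8615, 5a40aa3, 6f90297, 739bad5, 9dc5fc7, e471f34, e481fc8, f965345}.
0df8615 is among them, so fast-forward is possible.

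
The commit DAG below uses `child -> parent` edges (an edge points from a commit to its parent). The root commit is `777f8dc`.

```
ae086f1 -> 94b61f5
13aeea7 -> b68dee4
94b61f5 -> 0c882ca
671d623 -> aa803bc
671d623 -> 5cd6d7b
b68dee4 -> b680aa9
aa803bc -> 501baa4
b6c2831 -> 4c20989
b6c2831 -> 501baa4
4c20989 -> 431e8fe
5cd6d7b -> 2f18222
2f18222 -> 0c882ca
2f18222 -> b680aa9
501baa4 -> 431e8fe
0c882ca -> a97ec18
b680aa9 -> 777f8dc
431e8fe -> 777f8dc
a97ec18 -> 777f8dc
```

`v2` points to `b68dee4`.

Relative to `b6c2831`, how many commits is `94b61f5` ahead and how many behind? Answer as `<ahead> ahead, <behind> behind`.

Reachable from 94b61f5: {0c882ca, 777f8dc, 94b61f5, a97ec18}.
Reachable from b6c2831: {431e8fe, 4c20989, 501baa4, 777f8dc, b6c2831}.
Only in 94b61f5's history (ahead): {0c882ca, 94b61f5, a97ec18} — 3.
Only in b6c2831's history (behind): {431e8fe, 4c20989, 501baa4, b6c2831} — 4.

3 ahead, 4 behind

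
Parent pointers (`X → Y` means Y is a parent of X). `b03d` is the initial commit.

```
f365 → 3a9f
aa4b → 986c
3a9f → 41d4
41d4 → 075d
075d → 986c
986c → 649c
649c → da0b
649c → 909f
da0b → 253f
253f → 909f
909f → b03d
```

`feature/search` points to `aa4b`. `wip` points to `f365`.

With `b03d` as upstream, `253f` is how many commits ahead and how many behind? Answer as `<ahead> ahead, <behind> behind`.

Reachable from 253f: {253f, 909f, b03d}.
Reachable from b03d: {b03d}.
Only in 253f's history (ahead): {253f, 909f} — 2.
Only in b03d's history (behind): {} — 0.

2 ahead, 0 behind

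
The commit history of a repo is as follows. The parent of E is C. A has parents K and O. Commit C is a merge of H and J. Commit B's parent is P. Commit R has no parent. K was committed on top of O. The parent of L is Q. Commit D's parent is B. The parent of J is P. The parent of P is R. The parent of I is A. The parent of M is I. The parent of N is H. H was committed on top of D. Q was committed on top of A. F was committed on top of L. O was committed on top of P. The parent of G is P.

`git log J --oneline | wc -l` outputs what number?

3

Walking parent pointers from J: reachable set = {J, P, R}.
That is 3 commits.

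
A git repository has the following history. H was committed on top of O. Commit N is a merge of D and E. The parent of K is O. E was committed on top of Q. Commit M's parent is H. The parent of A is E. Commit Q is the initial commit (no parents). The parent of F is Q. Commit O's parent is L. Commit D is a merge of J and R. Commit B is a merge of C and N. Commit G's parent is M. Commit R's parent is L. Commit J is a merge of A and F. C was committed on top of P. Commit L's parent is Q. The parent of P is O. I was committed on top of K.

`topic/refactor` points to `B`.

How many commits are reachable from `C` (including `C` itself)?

Walking parent pointers from C: reachable set = {C, L, O, P, Q}.
That is 5 commits.

5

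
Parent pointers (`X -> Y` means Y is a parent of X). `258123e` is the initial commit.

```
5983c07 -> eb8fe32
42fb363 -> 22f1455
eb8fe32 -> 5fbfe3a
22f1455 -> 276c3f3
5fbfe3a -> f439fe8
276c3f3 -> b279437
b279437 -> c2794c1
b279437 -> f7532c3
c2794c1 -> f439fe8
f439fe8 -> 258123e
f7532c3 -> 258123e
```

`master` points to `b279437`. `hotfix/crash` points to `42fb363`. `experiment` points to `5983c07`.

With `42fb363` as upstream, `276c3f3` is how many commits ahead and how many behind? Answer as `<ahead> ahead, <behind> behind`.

0 ahead, 2 behind

Reachable from 276c3f3: {258123e, 276c3f3, b279437, c2794c1, f439fe8, f7532c3}.
Reachable from 42fb363: {22f1455, 258123e, 276c3f3, 42fb363, b279437, c2794c1, f439fe8, f7532c3}.
Only in 276c3f3's history (ahead): {} — 0.
Only in 42fb363's history (behind): {22f1455, 42fb363} — 2.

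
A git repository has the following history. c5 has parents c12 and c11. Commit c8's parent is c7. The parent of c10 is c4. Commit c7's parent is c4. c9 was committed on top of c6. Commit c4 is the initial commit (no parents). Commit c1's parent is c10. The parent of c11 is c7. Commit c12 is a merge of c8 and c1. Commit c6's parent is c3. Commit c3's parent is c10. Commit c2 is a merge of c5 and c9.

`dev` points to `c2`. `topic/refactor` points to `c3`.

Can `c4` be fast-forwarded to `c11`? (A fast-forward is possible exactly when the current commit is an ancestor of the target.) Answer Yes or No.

A fast-forward from c4 to c11 is possible iff c4 is an ancestor of c11.
Ancestors of c11: {c11, c4, c7}.
c4 is among them, so fast-forward is possible.

Yes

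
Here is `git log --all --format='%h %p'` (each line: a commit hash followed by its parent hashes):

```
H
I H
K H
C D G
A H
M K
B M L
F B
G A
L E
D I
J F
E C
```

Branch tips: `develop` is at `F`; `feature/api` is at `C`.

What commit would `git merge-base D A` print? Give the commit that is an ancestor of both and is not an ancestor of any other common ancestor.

Ancestors of D: {D, H, I}.
Ancestors of A: {A, H}.
Common ancestors: {H}.
The only common ancestor is H, so it is the merge base.

H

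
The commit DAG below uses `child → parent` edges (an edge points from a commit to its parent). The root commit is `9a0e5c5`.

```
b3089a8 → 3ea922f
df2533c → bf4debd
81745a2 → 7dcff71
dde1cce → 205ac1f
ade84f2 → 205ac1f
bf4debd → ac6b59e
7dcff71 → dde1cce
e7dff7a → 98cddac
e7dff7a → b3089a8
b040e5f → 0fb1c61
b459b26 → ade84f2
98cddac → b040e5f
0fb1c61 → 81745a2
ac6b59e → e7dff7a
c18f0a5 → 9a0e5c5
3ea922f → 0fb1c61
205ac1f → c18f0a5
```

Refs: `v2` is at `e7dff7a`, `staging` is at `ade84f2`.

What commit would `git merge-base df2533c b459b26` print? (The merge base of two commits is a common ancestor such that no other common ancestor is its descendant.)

205ac1f

Ancestors of df2533c: {0fb1c61, 205ac1f, 3ea922f, 7dcff71, 81745a2, 98cddac, 9a0e5c5, ac6b59e, b040e5f, b3089a8, bf4debd, c18f0a5, dde1cce, df2533c, e7dff7a}.
Ancestors of b459b26: {205ac1f, 9a0e5c5, ade84f2, b459b26, c18f0a5}.
Common ancestors: {205ac1f, 9a0e5c5, c18f0a5}.
Among these, 205ac1f is not an ancestor of any other common ancestor — it is the merge base.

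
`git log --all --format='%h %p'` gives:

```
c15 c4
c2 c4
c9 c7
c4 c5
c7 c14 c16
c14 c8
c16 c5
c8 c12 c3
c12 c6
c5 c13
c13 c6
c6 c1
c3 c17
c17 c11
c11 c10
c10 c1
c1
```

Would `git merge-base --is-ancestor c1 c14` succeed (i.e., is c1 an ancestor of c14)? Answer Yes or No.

Yes

Ancestors of c14 (commits reachable by following parents): {c1, c10, c11, c12, c14, c17, c3, c6, c8}.
c1 is in that set, so it is an ancestor of c14.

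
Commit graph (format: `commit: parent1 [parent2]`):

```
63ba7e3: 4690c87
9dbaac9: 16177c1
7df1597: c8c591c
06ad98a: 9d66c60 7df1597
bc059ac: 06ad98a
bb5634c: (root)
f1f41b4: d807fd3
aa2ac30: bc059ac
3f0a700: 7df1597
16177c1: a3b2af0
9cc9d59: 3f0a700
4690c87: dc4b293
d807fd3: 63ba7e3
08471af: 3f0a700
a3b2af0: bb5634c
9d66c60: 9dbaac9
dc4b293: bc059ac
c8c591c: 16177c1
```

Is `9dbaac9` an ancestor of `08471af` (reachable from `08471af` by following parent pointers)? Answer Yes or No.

Ancestors of 08471af: {08471af, 16177c1, 3f0a700, 7df1597, a3b2af0, bb5634c, c8c591c}.
9dbaac9 is not in that set, so it is not an ancestor of 08471af.

No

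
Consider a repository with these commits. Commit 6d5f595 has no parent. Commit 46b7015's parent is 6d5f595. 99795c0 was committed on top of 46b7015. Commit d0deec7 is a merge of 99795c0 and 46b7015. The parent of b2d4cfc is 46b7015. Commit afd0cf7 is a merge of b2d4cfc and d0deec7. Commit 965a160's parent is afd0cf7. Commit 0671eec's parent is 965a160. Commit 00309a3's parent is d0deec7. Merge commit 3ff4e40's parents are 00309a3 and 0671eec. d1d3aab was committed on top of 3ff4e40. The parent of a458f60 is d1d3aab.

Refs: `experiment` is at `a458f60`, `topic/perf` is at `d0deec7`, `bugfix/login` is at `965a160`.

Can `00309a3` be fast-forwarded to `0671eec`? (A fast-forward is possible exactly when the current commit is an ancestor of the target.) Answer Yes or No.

A fast-forward from 00309a3 to 0671eec is possible iff 00309a3 is an ancestor of 0671eec.
Ancestors of 0671eec: {0671eec, 46b7015, 6d5f595, 965a160, 99795c0, afd0cf7, b2d4cfc, d0deec7}.
00309a3 is not among them, so fast-forward is not possible.

No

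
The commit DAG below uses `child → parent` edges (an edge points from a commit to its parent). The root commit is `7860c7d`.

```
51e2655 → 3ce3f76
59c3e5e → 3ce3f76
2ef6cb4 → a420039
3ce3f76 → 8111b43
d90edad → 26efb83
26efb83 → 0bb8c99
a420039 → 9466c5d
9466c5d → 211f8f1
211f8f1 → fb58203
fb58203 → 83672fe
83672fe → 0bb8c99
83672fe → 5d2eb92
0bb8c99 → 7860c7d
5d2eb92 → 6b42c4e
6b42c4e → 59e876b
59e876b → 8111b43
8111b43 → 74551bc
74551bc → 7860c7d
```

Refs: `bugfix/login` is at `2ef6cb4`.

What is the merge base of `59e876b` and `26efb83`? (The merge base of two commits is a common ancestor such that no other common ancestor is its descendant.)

7860c7d

Ancestors of 59e876b: {59e876b, 74551bc, 7860c7d, 8111b43}.
Ancestors of 26efb83: {0bb8c99, 26efb83, 7860c7d}.
Common ancestors: {7860c7d}.
The only common ancestor is 7860c7d, so it is the merge base.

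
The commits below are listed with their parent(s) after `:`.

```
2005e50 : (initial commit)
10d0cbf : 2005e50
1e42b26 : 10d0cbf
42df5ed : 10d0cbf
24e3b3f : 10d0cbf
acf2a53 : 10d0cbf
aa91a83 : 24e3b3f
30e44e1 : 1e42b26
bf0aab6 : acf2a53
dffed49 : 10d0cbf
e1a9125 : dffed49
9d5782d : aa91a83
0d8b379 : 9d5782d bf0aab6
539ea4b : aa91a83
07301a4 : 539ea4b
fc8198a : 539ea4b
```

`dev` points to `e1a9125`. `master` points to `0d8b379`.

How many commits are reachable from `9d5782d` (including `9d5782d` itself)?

5

Walking parent pointers from 9d5782d: reachable set = {10d0cbf, 2005e50, 24e3b3f, 9d5782d, aa91a83}.
That is 5 commits.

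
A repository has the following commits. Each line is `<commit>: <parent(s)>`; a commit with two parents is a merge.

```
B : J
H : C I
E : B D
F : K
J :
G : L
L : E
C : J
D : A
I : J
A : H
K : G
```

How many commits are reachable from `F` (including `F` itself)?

12

Walking parent pointers from F: reachable set = {A, B, C, D, E, F, G, H, I, J, K, L}.
That is 12 commits.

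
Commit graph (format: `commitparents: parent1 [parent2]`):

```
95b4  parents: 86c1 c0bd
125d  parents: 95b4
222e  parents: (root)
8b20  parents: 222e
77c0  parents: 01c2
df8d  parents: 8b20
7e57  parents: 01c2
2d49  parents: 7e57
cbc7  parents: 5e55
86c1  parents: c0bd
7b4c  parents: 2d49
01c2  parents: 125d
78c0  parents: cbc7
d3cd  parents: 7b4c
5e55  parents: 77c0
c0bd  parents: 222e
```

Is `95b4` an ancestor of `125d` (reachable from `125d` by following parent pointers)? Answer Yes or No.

Yes

Ancestors of 125d (commits reachable by following parents): {125d, 222e, 86c1, 95b4, c0bd}.
95b4 is in that set, so it is an ancestor of 125d.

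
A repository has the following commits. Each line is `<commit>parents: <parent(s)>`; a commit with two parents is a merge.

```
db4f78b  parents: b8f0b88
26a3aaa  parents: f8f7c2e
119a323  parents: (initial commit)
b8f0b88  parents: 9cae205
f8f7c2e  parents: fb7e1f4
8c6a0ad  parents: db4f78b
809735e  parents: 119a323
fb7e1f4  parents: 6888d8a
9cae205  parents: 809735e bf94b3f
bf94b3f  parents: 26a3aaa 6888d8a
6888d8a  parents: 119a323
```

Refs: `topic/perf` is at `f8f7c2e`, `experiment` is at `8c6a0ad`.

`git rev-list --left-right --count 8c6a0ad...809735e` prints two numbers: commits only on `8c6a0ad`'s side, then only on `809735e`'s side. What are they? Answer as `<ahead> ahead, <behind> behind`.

9 ahead, 0 behind

Reachable from 8c6a0ad: {119a323, 26a3aaa, 6888d8a, 809735e, 8c6a0ad, 9cae205, b8f0b88, bf94b3f, db4f78b, f8f7c2e, fb7e1f4}.
Reachable from 809735e: {119a323, 809735e}.
Only in 8c6a0ad's history (ahead): {26a3aaa, 6888d8a, 8c6a0ad, 9cae205, b8f0b88, bf94b3f, db4f78b, f8f7c2e, fb7e1f4} — 9.
Only in 809735e's history (behind): {} — 0.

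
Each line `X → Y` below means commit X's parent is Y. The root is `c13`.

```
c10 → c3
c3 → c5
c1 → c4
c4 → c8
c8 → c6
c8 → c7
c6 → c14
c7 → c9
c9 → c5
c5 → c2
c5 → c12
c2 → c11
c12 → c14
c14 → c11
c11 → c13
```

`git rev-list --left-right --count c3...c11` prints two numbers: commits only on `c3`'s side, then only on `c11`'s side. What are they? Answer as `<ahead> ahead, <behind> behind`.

5 ahead, 0 behind

Reachable from c3: {c11, c12, c13, c14, c2, c3, c5}.
Reachable from c11: {c11, c13}.
Only in c3's history (ahead): {c12, c14, c2, c3, c5} — 5.
Only in c11's history (behind): {} — 0.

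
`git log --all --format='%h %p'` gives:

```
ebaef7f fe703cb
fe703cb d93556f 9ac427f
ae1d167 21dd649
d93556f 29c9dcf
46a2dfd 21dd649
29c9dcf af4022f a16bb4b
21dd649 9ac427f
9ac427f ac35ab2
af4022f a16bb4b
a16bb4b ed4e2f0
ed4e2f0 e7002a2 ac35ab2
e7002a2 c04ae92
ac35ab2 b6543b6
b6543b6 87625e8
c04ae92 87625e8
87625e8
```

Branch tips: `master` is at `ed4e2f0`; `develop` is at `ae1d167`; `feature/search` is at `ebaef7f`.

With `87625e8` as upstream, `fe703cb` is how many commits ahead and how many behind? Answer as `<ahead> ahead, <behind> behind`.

11 ahead, 0 behind

Reachable from fe703cb: {29c9dcf, 87625e8, 9ac427f, a16bb4b, ac35ab2, af4022f, b6543b6, c04ae92, d93556f, e7002a2, ed4e2f0, fe703cb}.
Reachable from 87625e8: {87625e8}.
Only in fe703cb's history (ahead): {29c9dcf, 9ac427f, a16bb4b, ac35ab2, af4022f, b6543b6, c04ae92, d93556f, e7002a2, ed4e2f0, fe703cb} — 11.
Only in 87625e8's history (behind): {} — 0.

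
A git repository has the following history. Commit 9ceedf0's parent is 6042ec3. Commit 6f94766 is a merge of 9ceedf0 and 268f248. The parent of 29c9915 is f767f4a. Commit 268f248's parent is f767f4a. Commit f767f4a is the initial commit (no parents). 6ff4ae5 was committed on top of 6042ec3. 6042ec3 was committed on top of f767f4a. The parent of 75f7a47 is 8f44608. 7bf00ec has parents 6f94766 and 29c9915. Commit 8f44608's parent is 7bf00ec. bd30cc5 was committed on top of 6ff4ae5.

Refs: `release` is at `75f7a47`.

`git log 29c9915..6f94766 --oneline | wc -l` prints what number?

Reachable from 6f94766: {268f248, 6042ec3, 6f94766, 9ceedf0, f767f4a}.
Reachable from 29c9915: {29c9915, f767f4a}.
In 6f94766's history but not 29c9915's: {268f248, 6042ec3, 6f94766, 9ceedf0} — 4 commits.

4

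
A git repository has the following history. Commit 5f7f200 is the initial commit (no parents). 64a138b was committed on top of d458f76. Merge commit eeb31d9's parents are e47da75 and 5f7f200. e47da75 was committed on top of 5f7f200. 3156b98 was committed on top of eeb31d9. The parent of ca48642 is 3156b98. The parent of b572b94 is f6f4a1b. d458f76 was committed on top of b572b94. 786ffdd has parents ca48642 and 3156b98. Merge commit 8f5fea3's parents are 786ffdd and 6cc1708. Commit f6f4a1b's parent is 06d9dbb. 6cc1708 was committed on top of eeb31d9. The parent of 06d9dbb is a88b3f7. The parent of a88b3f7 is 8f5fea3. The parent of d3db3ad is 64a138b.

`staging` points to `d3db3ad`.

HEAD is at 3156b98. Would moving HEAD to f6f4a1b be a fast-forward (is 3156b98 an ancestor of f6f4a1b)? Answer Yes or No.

Yes

A fast-forward from 3156b98 to f6f4a1b is possible iff 3156b98 is an ancestor of f6f4a1b.
Ancestors of f6f4a1b: {06d9dbb, 3156b98, 5f7f200, 6cc1708, 786ffdd, 8f5fea3, a88b3f7, ca48642, e47da75, eeb31d9, f6f4a1b}.
3156b98 is among them, so fast-forward is possible.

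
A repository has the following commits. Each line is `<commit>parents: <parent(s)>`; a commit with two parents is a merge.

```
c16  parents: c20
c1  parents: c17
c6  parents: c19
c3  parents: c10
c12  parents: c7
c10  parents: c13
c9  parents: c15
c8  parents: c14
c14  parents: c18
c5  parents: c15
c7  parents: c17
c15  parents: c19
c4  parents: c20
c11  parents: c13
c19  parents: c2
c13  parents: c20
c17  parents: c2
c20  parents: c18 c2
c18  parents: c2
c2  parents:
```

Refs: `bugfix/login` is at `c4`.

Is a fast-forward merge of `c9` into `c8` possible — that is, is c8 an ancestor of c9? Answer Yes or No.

A fast-forward from c8 to c9 is possible iff c8 is an ancestor of c9.
Ancestors of c9: {c15, c19, c2, c9}.
c8 is not among them, so fast-forward is not possible.

No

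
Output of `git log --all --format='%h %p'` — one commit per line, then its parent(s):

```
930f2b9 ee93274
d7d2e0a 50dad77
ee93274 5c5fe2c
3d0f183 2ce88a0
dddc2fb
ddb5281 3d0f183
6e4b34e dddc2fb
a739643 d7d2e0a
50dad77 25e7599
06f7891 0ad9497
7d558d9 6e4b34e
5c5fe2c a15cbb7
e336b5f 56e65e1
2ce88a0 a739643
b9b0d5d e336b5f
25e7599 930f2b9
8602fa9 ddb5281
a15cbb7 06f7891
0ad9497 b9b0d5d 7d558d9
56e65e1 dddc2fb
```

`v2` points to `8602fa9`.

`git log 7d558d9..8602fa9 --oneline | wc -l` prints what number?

17

Reachable from 8602fa9: {06f7891, 0ad9497, 25e7599, 2ce88a0, 3d0f183, 50dad77, 56e65e1, 5c5fe2c, 6e4b34e, 7d558d9, 8602fa9, 930f2b9, a15cbb7, a739643, b9b0d5d, d7d2e0a, ddb5281, dddc2fb, e336b5f, ee93274}.
Reachable from 7d558d9: {6e4b34e, 7d558d9, dddc2fb}.
In 8602fa9's history but not 7d558d9's: {06f7891, 0ad9497, 25e7599, 2ce88a0, 3d0f183, 50dad77, 56e65e1, 5c5fe2c, 8602fa9, 930f2b9, a15cbb7, a739643, b9b0d5d, d7d2e0a, ddb5281, e336b5f, ee93274} — 17 commits.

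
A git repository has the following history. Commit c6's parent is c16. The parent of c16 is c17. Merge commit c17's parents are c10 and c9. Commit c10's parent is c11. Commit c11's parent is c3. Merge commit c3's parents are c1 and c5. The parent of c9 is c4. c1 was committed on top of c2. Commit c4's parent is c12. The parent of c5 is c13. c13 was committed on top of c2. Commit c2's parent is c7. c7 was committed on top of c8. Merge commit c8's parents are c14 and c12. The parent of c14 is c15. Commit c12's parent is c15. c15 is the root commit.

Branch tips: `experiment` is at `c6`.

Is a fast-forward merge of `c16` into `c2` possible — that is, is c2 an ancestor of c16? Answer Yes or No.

Yes

A fast-forward from c2 to c16 is possible iff c2 is an ancestor of c16.
Ancestors of c16: {c1, c10, c11, c12, c13, c14, c15, c16, c17, c2, c3, c4, c5, c7, c8, c9}.
c2 is among them, so fast-forward is possible.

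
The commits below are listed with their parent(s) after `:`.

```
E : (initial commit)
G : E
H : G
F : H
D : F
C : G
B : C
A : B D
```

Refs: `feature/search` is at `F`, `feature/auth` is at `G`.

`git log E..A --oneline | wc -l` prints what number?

7

Reachable from A: {A, B, C, D, E, F, G, H}.
Reachable from E: {E}.
In A's history but not E's: {A, B, C, D, F, G, H} — 7 commits.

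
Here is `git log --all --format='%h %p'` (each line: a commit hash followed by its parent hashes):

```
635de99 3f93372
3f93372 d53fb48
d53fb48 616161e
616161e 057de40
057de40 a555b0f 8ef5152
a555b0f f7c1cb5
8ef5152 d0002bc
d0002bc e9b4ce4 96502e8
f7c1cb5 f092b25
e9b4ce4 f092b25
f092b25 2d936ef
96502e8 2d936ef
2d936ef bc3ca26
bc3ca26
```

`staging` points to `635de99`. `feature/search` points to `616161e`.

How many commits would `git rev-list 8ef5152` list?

Walking parent pointers from 8ef5152: reachable set = {2d936ef, 8ef5152, 96502e8, bc3ca26, d0002bc, e9b4ce4, f092b25}.
That is 7 commits.

7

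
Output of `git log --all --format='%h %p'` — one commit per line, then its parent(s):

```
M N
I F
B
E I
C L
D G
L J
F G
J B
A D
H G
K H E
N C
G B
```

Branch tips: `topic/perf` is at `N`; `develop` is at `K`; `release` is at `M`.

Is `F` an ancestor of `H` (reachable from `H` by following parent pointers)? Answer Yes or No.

Ancestors of H: {B, G, H}.
F is not in that set, so it is not an ancestor of H.

No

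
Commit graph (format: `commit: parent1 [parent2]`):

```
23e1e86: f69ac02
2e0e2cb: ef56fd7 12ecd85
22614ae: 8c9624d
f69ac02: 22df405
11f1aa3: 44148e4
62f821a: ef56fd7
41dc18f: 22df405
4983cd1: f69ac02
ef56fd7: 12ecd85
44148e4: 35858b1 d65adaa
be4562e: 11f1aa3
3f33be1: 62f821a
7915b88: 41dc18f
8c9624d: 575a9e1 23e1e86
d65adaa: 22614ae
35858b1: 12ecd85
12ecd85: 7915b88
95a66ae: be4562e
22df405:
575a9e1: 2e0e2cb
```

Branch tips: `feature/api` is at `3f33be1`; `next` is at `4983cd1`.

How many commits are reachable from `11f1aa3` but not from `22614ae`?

4

Reachable from 11f1aa3: {11f1aa3, 12ecd85, 22614ae, 22df405, 23e1e86, 2e0e2cb, 35858b1, 41dc18f, 44148e4, 575a9e1, 7915b88, 8c9624d, d65adaa, ef56fd7, f69ac02}.
Reachable from 22614ae: {12ecd85, 22614ae, 22df405, 23e1e86, 2e0e2cb, 41dc18f, 575a9e1, 7915b88, 8c9624d, ef56fd7, f69ac02}.
In 11f1aa3's history but not 22614ae's: {11f1aa3, 35858b1, 44148e4, d65adaa} — 4 commits.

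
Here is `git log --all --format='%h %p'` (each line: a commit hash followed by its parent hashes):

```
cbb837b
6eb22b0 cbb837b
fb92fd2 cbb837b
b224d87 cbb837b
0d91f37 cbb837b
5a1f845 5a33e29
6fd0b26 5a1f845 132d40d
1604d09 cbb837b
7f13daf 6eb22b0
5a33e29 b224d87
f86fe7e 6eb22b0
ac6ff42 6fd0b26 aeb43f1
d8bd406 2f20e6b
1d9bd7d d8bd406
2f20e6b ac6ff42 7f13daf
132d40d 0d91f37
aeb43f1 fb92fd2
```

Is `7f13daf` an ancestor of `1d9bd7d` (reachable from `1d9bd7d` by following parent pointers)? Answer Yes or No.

Ancestors of 1d9bd7d (commits reachable by following parents): {0d91f37, 132d40d, 1d9bd7d, 2f20e6b, 5a1f845, 5a33e29, 6eb22b0, 6fd0b26, 7f13daf, ac6ff42, aeb43f1, b224d87, cbb837b, d8bd406, fb92fd2}.
7f13daf is in that set, so it is an ancestor of 1d9bd7d.

Yes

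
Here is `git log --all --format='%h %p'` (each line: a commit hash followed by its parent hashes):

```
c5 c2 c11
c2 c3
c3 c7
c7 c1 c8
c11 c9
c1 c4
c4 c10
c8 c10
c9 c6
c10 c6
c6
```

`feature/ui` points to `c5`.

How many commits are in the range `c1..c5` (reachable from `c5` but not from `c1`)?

7

Reachable from c5: {c1, c10, c11, c2, c3, c4, c5, c6, c7, c8, c9}.
Reachable from c1: {c1, c10, c4, c6}.
In c5's history but not c1's: {c11, c2, c3, c5, c7, c8, c9} — 7 commits.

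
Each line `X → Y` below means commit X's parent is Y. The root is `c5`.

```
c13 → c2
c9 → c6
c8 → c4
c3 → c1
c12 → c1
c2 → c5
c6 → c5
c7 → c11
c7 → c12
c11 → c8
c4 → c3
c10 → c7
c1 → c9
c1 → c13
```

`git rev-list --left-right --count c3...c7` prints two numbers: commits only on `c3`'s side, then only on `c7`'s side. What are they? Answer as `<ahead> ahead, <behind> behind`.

Reachable from c3: {c1, c13, c2, c3, c5, c6, c9}.
Reachable from c7: {c1, c11, c12, c13, c2, c3, c4, c5, c6, c7, c8, c9}.
Only in c3's history (ahead): {} — 0.
Only in c7's history (behind): {c11, c12, c4, c7, c8} — 5.

0 ahead, 5 behind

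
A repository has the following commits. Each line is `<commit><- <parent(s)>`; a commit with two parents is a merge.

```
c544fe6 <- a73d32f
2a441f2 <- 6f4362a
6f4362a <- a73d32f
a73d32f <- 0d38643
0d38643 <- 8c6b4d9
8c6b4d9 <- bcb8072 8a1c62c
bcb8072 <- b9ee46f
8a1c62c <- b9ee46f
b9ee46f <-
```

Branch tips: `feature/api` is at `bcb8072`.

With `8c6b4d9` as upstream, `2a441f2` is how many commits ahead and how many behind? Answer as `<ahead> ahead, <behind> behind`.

Reachable from 2a441f2: {0d38643, 2a441f2, 6f4362a, 8a1c62c, 8c6b4d9, a73d32f, b9ee46f, bcb8072}.
Reachable from 8c6b4d9: {8a1c62c, 8c6b4d9, b9ee46f, bcb8072}.
Only in 2a441f2's history (ahead): {0d38643, 2a441f2, 6f4362a, a73d32f} — 4.
Only in 8c6b4d9's history (behind): {} — 0.

4 ahead, 0 behind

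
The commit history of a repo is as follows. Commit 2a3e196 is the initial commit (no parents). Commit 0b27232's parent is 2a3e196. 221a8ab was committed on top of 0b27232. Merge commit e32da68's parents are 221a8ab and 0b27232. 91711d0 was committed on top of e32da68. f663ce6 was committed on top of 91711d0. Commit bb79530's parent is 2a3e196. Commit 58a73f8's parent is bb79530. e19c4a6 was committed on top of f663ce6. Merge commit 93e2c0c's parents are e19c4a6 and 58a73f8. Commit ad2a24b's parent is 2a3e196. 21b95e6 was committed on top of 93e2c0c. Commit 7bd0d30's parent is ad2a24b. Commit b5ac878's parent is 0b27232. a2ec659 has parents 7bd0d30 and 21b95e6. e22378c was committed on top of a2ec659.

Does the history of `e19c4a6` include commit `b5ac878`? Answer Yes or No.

No

Ancestors of e19c4a6: {0b27232, 221a8ab, 2a3e196, 91711d0, e19c4a6, e32da68, f663ce6}.
b5ac878 is not in that set, so it is not an ancestor of e19c4a6.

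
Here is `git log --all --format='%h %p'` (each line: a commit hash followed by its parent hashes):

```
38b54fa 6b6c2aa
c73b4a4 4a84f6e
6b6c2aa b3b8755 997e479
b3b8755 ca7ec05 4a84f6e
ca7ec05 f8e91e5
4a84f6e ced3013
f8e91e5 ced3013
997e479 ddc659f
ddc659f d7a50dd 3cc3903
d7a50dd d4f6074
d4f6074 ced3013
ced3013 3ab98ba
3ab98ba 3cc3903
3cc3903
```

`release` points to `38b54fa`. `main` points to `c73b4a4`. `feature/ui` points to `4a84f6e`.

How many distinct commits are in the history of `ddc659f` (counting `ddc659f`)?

Walking parent pointers from ddc659f: reachable set = {3ab98ba, 3cc3903, ced3013, d4f6074, d7a50dd, ddc659f}.
That is 6 commits.

6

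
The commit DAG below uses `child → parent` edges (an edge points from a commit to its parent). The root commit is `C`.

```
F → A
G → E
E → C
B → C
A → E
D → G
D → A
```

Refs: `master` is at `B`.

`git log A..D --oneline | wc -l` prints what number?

Reachable from D: {A, C, D, E, G}.
Reachable from A: {A, C, E}.
In D's history but not A's: {D, G} — 2 commits.

2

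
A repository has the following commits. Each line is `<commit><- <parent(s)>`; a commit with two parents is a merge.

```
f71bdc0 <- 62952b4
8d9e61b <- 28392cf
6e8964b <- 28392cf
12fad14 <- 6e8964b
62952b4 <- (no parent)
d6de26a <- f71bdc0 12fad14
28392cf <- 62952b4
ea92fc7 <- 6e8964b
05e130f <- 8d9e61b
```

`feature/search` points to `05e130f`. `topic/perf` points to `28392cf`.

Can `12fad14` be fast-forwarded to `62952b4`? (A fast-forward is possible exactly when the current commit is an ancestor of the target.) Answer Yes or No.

A fast-forward from 12fad14 to 62952b4 is possible iff 12fad14 is an ancestor of 62952b4.
Ancestors of 62952b4: {62952b4}.
12fad14 is not among them, so fast-forward is not possible.

No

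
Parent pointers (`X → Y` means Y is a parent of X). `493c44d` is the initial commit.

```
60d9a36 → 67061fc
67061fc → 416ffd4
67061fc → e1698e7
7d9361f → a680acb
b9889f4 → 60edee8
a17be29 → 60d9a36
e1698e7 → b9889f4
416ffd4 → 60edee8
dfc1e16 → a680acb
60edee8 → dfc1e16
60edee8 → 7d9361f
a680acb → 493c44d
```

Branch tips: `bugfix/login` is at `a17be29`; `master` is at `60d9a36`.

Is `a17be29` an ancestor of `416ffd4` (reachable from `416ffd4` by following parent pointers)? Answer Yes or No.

Ancestors of 416ffd4: {416ffd4, 493c44d, 60edee8, 7d9361f, a680acb, dfc1e16}.
a17be29 is not in that set, so it is not an ancestor of 416ffd4.

No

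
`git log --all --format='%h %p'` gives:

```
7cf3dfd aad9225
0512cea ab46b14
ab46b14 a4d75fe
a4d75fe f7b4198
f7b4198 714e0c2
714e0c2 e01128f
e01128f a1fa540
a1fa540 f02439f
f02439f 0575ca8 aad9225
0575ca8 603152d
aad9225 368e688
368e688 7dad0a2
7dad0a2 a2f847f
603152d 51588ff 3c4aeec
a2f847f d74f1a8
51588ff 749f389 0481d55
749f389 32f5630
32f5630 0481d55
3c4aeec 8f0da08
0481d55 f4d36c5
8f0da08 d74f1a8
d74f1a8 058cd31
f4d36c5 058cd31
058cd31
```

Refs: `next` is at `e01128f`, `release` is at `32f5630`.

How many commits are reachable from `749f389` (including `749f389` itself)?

Walking parent pointers from 749f389: reachable set = {0481d55, 058cd31, 32f5630, 749f389, f4d36c5}.
That is 5 commits.

5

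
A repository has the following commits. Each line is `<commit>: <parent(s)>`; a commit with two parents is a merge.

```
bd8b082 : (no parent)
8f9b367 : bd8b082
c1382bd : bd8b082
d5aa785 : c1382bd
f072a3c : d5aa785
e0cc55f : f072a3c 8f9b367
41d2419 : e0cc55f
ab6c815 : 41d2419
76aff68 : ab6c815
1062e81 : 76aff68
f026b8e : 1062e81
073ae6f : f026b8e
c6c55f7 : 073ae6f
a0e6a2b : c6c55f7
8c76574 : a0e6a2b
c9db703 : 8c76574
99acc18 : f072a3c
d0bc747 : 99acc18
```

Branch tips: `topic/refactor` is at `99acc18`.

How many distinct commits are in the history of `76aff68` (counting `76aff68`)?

Walking parent pointers from 76aff68: reachable set = {41d2419, 76aff68, 8f9b367, ab6c815, bd8b082, c1382bd, d5aa785, e0cc55f, f072a3c}.
That is 9 commits.

9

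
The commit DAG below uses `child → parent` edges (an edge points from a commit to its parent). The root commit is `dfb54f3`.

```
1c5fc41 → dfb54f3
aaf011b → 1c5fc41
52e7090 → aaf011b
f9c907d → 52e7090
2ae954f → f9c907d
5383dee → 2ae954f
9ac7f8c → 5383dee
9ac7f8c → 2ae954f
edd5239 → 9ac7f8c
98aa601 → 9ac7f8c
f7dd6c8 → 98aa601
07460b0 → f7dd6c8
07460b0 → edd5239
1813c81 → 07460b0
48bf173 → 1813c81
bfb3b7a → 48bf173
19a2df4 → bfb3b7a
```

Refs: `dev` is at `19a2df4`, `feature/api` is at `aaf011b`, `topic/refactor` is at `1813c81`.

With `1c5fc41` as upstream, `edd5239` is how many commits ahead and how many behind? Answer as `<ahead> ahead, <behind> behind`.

Reachable from edd5239: {1c5fc41, 2ae954f, 52e7090, 5383dee, 9ac7f8c, aaf011b, dfb54f3, edd5239, f9c907d}.
Reachable from 1c5fc41: {1c5fc41, dfb54f3}.
Only in edd5239's history (ahead): {2ae954f, 52e7090, 5383dee, 9ac7f8c, aaf011b, edd5239, f9c907d} — 7.
Only in 1c5fc41's history (behind): {} — 0.

7 ahead, 0 behind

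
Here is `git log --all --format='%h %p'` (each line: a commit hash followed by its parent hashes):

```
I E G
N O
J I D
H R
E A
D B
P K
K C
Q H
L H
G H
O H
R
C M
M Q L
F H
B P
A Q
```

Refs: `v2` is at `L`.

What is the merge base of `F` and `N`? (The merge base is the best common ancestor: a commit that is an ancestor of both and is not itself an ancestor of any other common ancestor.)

H

Ancestors of F: {F, H, R}.
Ancestors of N: {H, N, O, R}.
Common ancestors: {H, R}.
Among these, H is not an ancestor of any other common ancestor — it is the merge base.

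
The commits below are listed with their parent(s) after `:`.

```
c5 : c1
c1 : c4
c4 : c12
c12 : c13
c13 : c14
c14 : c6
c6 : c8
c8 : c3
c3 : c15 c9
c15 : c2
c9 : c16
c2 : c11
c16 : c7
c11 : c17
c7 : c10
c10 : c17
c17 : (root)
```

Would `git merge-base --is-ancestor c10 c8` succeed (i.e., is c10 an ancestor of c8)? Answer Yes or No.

Yes

Ancestors of c8 (commits reachable by following parents): {c10, c11, c15, c16, c17, c2, c3, c7, c8, c9}.
c10 is in that set, so it is an ancestor of c8.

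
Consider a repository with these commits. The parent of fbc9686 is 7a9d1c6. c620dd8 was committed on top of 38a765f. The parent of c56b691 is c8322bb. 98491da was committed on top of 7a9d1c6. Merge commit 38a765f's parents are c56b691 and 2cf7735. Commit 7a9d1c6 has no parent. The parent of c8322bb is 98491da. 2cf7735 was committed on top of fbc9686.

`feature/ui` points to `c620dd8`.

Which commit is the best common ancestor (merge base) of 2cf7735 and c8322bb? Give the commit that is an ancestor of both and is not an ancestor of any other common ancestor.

Ancestors of 2cf7735: {2cf7735, 7a9d1c6, fbc9686}.
Ancestors of c8322bb: {7a9d1c6, 98491da, c8322bb}.
Common ancestors: {7a9d1c6}.
The only common ancestor is 7a9d1c6, so it is the merge base.

7a9d1c6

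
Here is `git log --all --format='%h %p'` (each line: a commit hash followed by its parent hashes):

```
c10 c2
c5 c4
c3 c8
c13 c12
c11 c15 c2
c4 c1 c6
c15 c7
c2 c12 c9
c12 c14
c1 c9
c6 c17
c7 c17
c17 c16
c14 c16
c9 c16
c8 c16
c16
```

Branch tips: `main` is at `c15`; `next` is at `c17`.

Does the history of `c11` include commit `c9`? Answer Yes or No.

Ancestors of c11 (commits reachable by following parents): {c11, c12, c14, c15, c16, c17, c2, c7, c9}.
c9 is in that set, so it is an ancestor of c11.

Yes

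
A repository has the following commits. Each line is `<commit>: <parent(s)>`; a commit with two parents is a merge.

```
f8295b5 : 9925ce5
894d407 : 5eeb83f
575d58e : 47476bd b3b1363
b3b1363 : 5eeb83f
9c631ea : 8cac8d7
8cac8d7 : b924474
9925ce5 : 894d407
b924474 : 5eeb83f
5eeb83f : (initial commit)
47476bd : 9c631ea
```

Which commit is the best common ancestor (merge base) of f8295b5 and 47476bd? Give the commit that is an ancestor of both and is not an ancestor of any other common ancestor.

5eeb83f

Ancestors of f8295b5: {5eeb83f, 894d407, 9925ce5, f8295b5}.
Ancestors of 47476bd: {47476bd, 5eeb83f, 8cac8d7, 9c631ea, b924474}.
Common ancestors: {5eeb83f}.
The only common ancestor is 5eeb83f, so it is the merge base.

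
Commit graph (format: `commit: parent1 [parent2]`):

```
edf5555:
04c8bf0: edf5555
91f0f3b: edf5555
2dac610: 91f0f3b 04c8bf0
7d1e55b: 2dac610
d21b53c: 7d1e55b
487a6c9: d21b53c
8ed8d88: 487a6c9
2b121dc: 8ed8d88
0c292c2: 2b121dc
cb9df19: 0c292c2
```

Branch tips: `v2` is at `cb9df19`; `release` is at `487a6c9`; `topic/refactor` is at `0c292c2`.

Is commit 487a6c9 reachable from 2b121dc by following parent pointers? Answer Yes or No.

Yes

Ancestors of 2b121dc (commits reachable by following parents): {04c8bf0, 2b121dc, 2dac610, 487a6c9, 7d1e55b, 8ed8d88, 91f0f3b, d21b53c, edf5555}.
487a6c9 is in that set, so it is an ancestor of 2b121dc.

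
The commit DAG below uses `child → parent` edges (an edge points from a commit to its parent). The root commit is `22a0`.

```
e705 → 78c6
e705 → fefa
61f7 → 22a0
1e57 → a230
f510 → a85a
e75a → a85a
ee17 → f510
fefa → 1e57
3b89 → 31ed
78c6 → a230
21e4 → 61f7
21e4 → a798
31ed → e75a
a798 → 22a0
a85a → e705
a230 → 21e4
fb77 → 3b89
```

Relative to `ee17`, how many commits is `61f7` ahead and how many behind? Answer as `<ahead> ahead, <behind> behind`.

0 ahead, 10 behind

Reachable from 61f7: {22a0, 61f7}.
Reachable from ee17: {1e57, 21e4, 22a0, 61f7, 78c6, a230, a798, a85a, e705, ee17, f510, fefa}.
Only in 61f7's history (ahead): {} — 0.
Only in ee17's history (behind): {1e57, 21e4, 78c6, a230, a798, a85a, e705, ee17, f510, fefa} — 10.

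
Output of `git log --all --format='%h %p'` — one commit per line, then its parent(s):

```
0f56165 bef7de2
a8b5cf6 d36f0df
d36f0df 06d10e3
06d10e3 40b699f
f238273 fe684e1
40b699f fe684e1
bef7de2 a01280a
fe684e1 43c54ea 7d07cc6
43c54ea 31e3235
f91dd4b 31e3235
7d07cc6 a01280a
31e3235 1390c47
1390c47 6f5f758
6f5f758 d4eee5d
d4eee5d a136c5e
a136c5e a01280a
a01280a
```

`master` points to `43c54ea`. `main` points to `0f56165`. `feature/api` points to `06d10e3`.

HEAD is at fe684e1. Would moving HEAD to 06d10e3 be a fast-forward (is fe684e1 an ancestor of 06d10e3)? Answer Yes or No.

Yes

A fast-forward from fe684e1 to 06d10e3 is possible iff fe684e1 is an ancestor of 06d10e3.
Ancestors of 06d10e3: {06d10e3, 1390c47, 31e3235, 40b699f, 43c54ea, 6f5f758, 7d07cc6, a01280a, a136c5e, d4eee5d, fe684e1}.
fe684e1 is among them, so fast-forward is possible.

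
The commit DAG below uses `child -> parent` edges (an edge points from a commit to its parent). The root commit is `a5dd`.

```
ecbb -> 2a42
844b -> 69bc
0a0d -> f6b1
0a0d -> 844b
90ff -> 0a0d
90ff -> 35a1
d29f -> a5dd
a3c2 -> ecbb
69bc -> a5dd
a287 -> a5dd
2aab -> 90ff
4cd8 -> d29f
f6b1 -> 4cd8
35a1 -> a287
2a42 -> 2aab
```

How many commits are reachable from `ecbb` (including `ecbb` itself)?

13

Walking parent pointers from ecbb: reachable set = {0a0d, 2a42, 2aab, 35a1, 4cd8, 69bc, 844b, 90ff, a287, a5dd, d29f, ecbb, f6b1}.
That is 13 commits.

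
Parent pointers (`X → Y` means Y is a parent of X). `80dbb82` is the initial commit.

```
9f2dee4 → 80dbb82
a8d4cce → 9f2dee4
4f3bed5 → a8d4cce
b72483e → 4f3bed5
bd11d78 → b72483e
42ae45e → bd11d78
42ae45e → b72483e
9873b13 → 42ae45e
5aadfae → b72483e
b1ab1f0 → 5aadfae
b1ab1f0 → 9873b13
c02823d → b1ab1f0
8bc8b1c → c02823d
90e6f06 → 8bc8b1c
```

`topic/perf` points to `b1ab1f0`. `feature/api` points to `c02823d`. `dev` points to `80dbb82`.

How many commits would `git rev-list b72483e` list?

Walking parent pointers from b72483e: reachable set = {4f3bed5, 80dbb82, 9f2dee4, a8d4cce, b72483e}.
That is 5 commits.

5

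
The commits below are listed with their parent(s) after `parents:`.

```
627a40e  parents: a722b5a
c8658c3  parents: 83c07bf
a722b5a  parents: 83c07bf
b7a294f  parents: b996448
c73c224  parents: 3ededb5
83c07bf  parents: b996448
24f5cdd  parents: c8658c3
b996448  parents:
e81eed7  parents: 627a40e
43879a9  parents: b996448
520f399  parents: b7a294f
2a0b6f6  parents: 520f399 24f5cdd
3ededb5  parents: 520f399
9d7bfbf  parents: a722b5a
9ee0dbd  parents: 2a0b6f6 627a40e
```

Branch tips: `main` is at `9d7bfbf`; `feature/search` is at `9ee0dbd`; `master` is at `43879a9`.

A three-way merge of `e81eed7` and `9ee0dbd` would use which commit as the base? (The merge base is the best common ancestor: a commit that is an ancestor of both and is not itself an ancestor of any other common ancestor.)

627a40e

Ancestors of e81eed7: {627a40e, 83c07bf, a722b5a, b996448, e81eed7}.
Ancestors of 9ee0dbd: {24f5cdd, 2a0b6f6, 520f399, 627a40e, 83c07bf, 9ee0dbd, a722b5a, b7a294f, b996448, c8658c3}.
Common ancestors: {627a40e, 83c07bf, a722b5a, b996448}.
Among these, 627a40e is not an ancestor of any other common ancestor — it is the merge base.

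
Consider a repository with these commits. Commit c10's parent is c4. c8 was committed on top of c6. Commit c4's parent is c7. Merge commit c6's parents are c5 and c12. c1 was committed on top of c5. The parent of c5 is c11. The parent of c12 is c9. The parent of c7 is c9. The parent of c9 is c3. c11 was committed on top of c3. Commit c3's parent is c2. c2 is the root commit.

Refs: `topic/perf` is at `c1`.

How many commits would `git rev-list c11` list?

3

Walking parent pointers from c11: reachable set = {c11, c2, c3}.
That is 3 commits.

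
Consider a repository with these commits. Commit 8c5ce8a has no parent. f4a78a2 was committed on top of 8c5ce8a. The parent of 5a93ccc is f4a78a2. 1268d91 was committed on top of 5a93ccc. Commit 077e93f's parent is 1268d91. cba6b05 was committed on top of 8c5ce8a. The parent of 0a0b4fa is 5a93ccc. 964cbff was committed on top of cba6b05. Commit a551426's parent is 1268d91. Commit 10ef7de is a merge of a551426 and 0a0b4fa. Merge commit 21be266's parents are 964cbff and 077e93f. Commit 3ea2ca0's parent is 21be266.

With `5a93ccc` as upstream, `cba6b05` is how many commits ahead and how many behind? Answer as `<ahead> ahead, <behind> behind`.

Reachable from cba6b05: {8c5ce8a, cba6b05}.
Reachable from 5a93ccc: {5a93ccc, 8c5ce8a, f4a78a2}.
Only in cba6b05's history (ahead): {cba6b05} — 1.
Only in 5a93ccc's history (behind): {5a93ccc, f4a78a2} — 2.

1 ahead, 2 behind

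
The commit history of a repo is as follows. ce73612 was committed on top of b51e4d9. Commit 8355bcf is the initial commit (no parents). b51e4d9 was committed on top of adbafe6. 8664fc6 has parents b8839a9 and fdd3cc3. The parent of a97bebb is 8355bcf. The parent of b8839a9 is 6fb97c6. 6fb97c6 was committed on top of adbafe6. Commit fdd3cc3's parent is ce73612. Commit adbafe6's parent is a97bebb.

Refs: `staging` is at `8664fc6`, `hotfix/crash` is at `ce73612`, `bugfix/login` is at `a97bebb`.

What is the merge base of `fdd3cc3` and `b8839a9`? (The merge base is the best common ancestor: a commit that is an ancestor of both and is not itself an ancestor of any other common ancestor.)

Ancestors of fdd3cc3: {8355bcf, a97bebb, adbafe6, b51e4d9, ce73612, fdd3cc3}.
Ancestors of b8839a9: {6fb97c6, 8355bcf, a97bebb, adbafe6, b8839a9}.
Common ancestors: {8355bcf, a97bebb, adbafe6}.
Among these, adbafe6 is not an ancestor of any other common ancestor — it is the merge base.

adbafe6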